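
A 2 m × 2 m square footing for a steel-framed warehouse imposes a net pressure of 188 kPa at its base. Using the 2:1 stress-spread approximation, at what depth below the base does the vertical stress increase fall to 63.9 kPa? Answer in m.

z ≈ 1.43 m

2:1 spreading — at depth z the loaded area has grown by z in each plan dimension:
qB²/(B+z)² = Δσ_z ⇒ z = B(√(q/Δσ_z) − 1) = 2×(√(188/63.9) − 1) = 1.431 m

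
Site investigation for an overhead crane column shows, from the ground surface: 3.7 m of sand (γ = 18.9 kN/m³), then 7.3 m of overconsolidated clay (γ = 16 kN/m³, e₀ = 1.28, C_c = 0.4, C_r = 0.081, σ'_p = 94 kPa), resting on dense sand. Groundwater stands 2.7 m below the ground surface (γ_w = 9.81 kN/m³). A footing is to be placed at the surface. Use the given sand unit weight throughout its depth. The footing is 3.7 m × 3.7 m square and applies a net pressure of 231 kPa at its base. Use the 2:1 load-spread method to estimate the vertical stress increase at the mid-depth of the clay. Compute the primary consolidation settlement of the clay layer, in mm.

S_c ≈ 94.8 mm

Mid-depth of clay below the ground surface: z = 3.7 + 7.3/2 = 7.35 m.
Total vertical stress at mid-clay: σ_v = 18.9×3.7 + 16×3.65 = 128.33 kPa.
Pore pressure: u = 9.81×(7.35 − 2.7) = 45.617 kPa.
Initial effective stress: σ'_0 = σ_v − u = 128.33 − 45.617 = 82.713 kPa.
Stress increase at mid-clay by the 2:1 spreading method:
Δσ = qBL/((B+z)(L+z)) = 231×3.7×3.7/((3.7+7.35)(3.7+7.35)) = 25.899 kPa
Final effective stress: σ'_f = 82.713 + 25.899 = 108.61 kPa.
σ'_f = 108.61 > σ'_p = 94 kPa, so the stress path crosses the preconsolidation pressure — recompression up to σ'_p, then virgin compression beyond:
S_c = H/(1+e₀)·[C_r·log₁₀(σ'_p/σ'_0) + C_c·log₁₀(σ'_f/σ'_p)]
    = 7.3/2.28 × [0.081×log₁₀(94/82.713) + 0.4×log₁₀(108.61/94)]
    = 3.2018 × [0.0044999 + 0.025097] = 0.09476 m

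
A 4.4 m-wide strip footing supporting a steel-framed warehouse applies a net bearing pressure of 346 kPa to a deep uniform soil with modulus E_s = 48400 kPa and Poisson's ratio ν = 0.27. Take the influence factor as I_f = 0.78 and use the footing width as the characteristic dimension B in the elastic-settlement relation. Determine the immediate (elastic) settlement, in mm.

S_e ≈ 22.7 mm

Immediate (elastic) settlement: S_e = q·B·(1−ν²)/E_s · I_f.
S_e = 346 × 4.4 × (1 − 0.27²) / 48400 × 0.78
    = 346 × 4.4 × 0.9271 / 48400 × 0.78
    = 0.02275 m = 22.75 mm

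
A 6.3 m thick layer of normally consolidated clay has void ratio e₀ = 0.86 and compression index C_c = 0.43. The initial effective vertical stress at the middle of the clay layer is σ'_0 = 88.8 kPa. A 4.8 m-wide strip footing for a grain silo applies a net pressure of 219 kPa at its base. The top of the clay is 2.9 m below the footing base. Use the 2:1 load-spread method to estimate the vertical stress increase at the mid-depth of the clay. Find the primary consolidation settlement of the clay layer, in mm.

S_c ≈ 467 mm

Mid-depth of clay below the footing base: z = 2.9 + 6.3/2 = 6.05 m.
Stress increase at mid-clay by the 2:1 spreading method:
Δσ = qB/(B+z) = 219×4.8/(4.8+6.05) = 96.885 kPa
Final effective stress: σ'_f = σ'_0 + Δσ = 88.8 + 96.885 = 185.69 kPa.
Normally consolidated clay, so the full stress increment lies on the virgin compression line:
S_c = C_c·H/(1+e₀)·log₁₀(σ'_f/σ'_0) = 0.43×6.3/(1+0.86)×log₁₀(185.69/88.8)
    = 1.4565 × 0.32038 = 0.4666 m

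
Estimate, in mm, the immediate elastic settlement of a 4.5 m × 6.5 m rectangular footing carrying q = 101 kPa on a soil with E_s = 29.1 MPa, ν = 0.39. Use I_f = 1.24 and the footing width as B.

S_e ≈ 16.4 mm

Immediate (elastic) settlement: S_e = q·B·(1−ν²)/E_s · I_f.
E_s = 29.1 MPa = 29100 kPa.
S_e = 101 × 4.5 × (1 − 0.39²) / 29100 × 1.24
    = 101 × 4.5 × 0.8479 / 29100 × 1.24
    = 0.01642 m = 16.42 mm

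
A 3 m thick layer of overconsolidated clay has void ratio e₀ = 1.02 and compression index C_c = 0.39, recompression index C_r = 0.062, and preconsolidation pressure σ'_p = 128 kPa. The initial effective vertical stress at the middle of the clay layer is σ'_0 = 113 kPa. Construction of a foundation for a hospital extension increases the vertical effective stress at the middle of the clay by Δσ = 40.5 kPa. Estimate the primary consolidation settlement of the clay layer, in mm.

S_c ≈ 50.7 mm

Final effective stress: σ'_f = 113 + 40.5 = 153.5 kPa.
σ'_f = 153.5 > σ'_p = 128 kPa, so the stress path crosses the preconsolidation pressure — recompression up to σ'_p, then virgin compression beyond:
S_c = H/(1+e₀)·[C_r·log₁₀(σ'_p/σ'_0) + C_c·log₁₀(σ'_f/σ'_p)]
    = 3/2.02 × [0.062×log₁₀(128/113) + 0.39×log₁₀(153.5/128)]
    = 1.4851 × [0.0033562 + 0.03077] = 0.05068 m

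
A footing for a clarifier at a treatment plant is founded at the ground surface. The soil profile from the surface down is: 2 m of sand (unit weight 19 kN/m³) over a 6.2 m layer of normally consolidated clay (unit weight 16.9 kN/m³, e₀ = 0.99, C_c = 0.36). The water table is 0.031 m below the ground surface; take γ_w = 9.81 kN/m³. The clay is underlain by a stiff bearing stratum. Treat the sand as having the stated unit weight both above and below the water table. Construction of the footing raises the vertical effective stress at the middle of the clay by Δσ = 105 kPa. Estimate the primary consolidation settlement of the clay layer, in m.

S_c ≈ 0.622 m

Mid-depth of clay below the ground surface: z = 2 + 6.2/2 = 5.1 m.
Total vertical stress at mid-clay: σ_v = 19×2 + 16.9×3.1 = 90.39 kPa.
Pore pressure: u = 9.81×(5.1 − 0.031) = 49.727 kPa.
Initial effective stress: σ'_0 = σ_v − u = 90.39 − 49.727 = 40.663 kPa.
Final effective stress: σ'_f = σ'_0 + Δσ = 40.663 + 105 = 145.66 kPa.
Normally consolidated clay, so the full stress increment lies on the virgin compression line:
S_c = C_c·H/(1+e₀)·log₁₀(σ'_f/σ'_0) = 0.36×6.2/(1+0.99)×log₁₀(145.66/40.663)
    = 1.1216 × 0.55414 = 0.6215 m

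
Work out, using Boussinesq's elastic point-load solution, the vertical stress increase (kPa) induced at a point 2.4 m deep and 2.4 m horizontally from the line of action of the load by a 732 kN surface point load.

Δσ_z ≈ 10.7 kPa

Boussinesq vertical stress below a point load on an elastic half-space:
Δσ_z = 3P/(2πz²) · [1 + (r/z)²]^(−5/2)
r/z = 2.4/2.4 = 1; [1+(r/z)²]^(−5/2) = 0.17678.
Δσ_z = 3×732/(2π×2.4²) × 0.17678 = 60.678 × 0.17678 = 10.73 kPa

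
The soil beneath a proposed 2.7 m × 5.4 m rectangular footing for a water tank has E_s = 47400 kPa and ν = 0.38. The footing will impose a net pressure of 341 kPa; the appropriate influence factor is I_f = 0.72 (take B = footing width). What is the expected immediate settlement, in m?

S_e ≈ 0.012 m

Immediate (elastic) settlement: S_e = q·B·(1−ν²)/E_s · I_f.
S_e = 341 × 2.7 × (1 − 0.38²) / 47400 × 0.72
    = 341 × 2.7 × 0.8556 / 47400 × 0.72
    = 0.01197 m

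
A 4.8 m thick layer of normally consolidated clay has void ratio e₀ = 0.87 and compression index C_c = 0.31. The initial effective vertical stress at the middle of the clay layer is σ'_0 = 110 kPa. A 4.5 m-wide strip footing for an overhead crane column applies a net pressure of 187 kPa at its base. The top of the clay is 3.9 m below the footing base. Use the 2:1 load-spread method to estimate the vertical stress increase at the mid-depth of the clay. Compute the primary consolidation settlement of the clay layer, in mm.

S_c ≈ 185 mm

Mid-depth of clay below the footing base: z = 3.9 + 4.8/2 = 6.3 m.
Stress increase at mid-clay by the 2:1 spreading method:
Δσ = qB/(B+z) = 187×4.5/(4.5+6.3) = 77.917 kPa
Final effective stress: σ'_f = σ'_0 + Δσ = 110 + 77.917 = 187.92 kPa.
Normally consolidated clay, so the full stress increment lies on the virgin compression line:
S_c = C_c·H/(1+e₀)·log₁₀(σ'_f/σ'_0) = 0.31×4.8/(1+0.87)×log₁₀(187.92/110)
    = 0.79572 × 0.23258 = 0.1851 m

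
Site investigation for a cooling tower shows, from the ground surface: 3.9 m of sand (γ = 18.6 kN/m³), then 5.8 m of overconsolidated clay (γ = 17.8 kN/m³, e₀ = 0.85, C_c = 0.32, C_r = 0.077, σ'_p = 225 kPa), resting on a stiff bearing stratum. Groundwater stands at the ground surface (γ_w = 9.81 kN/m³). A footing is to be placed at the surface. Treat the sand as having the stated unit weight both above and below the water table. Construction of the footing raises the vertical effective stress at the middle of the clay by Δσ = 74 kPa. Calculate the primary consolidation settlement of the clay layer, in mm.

S_c ≈ 86.8 mm

Mid-depth of clay below the ground surface: z = 3.9 + 5.8/2 = 6.8 m.
Total vertical stress at mid-clay: σ_v = 18.6×3.9 + 17.8×2.9 = 124.16 kPa.
Pore pressure: u = 9.81×(6.8 − 0) = 66.708 kPa.
Initial effective stress: σ'_0 = σ_v − u = 124.16 − 66.708 = 57.452 kPa.
Final effective stress: σ'_f = 57.452 + 74 = 131.45 kPa.
σ'_f = 131.45 ≤ σ'_p = 225 kPa, so the clay remains overconsolidated and only the recompression index applies:
S_c = C_r·H/(1+e₀)·log₁₀(σ'_f/σ'_0) = 0.077×5.8/1.85×log₁₀(131.45/57.452)
    = 0.2414 × 0.35946 = 0.08677 m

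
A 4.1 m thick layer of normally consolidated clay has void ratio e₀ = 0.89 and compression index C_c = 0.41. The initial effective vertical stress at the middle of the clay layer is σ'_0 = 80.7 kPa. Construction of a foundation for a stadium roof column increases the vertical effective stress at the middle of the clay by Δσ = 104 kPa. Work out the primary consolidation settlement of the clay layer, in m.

Final effective stress: σ'_f = σ'_0 + Δσ = 80.7 + 104 = 184.7 kPa.
Normally consolidated clay, so the full stress increment lies on the virgin compression line:
S_c = C_c·H/(1+e₀)·log₁₀(σ'_f/σ'_0) = 0.41×4.1/(1+0.89)×log₁₀(184.7/80.7)
    = 0.88942 × 0.35959 = 0.3198 m

S_c ≈ 0.32 m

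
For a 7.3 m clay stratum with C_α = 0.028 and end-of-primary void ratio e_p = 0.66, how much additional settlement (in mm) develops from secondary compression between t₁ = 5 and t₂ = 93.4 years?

Secondary compression: S_s = C_α·H/(1+e_p)·log₁₀(t₂/t₁)
S_s = 0.028×7.3/(1+0.66)×log₁₀(93.4/5)
    = 0.1231 × 1.271 = 0.1565 m

S_s ≈ 157 mm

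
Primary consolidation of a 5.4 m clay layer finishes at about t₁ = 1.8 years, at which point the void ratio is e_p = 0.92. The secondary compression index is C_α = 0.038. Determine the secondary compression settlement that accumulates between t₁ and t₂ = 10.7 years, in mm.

S_s ≈ 82.7 mm

Secondary compression: S_s = C_α·H/(1+e_p)·log₁₀(t₂/t₁)
S_s = 0.038×5.4/(1+0.92)×log₁₀(10.7/1.8)
    = 0.1069 × 0.7741 = 0.08273 m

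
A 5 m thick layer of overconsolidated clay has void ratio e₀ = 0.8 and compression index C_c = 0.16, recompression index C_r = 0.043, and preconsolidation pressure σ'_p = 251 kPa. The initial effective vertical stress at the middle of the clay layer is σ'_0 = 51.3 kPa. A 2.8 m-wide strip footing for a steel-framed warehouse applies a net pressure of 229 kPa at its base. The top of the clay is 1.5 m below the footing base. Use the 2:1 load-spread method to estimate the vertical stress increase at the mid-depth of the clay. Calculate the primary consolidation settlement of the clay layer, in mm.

S_c ≈ 54.1 mm

Mid-depth of clay below the footing base: z = 1.5 + 5/2 = 4 m.
Stress increase at mid-clay by the 2:1 spreading method:
Δσ = qB/(B+z) = 229×2.8/(2.8+4) = 94.294 kPa
Final effective stress: σ'_f = 51.3 + 94.294 = 145.59 kPa.
σ'_f = 145.59 ≤ σ'_p = 251 kPa, so the clay remains overconsolidated and only the recompression index applies:
S_c = C_r·H/(1+e₀)·log₁₀(σ'_f/σ'_0) = 0.043×5/1.8×log₁₀(145.59/51.3)
    = 0.11945 × 0.45301 = 0.05411 m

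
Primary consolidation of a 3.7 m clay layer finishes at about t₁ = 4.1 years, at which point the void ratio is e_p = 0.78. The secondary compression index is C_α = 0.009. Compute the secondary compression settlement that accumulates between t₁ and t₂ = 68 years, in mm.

Secondary compression: S_s = C_α·H/(1+e_p)·log₁₀(t₂/t₁)
S_s = 0.009×3.7/(1+0.78)×log₁₀(68/4.1)
    = 0.01871 × 1.22 = 0.02282 m

S_s ≈ 22.8 mm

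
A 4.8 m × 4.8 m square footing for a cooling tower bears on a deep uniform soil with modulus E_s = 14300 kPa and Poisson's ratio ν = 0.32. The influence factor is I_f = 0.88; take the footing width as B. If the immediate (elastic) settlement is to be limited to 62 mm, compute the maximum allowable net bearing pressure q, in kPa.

S_e = q·B·(1−ν²)/E_s · I_f  ⇒  q = S_e·E_s / (B·(1−ν²)·I_f).
q = 0.062 × 14300 / (4.8 × 0.8976 × 0.88) = 233.8 kPa

q ≈ 234 kPa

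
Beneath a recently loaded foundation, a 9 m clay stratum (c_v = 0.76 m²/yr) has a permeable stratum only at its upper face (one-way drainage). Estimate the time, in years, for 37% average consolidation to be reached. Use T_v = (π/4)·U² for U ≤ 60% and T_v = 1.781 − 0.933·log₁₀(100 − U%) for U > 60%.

t ≈ 11.5 years

Drainage path length: H_d = H = 9 m (single drainage).
U ≤ 60%: T_v = (π/4)·U² = (π/4)×0.37² = 0.10752.
t = T_v·H_d²/c_v = 0.10752×9²/0.76 = 11.46 years.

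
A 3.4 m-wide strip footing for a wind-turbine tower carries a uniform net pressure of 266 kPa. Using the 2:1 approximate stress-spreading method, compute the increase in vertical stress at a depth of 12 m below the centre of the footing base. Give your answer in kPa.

Δσ_z ≈ 58.7 kPa

By the 2:1 method the load spreads at 1 horizontal : 2 vertical, so at depth z the loaded area has grown by z in each plan dimension:
Δσ = qB/(B+z) = 266×3.4/(3.4+12) = 58.727 kPa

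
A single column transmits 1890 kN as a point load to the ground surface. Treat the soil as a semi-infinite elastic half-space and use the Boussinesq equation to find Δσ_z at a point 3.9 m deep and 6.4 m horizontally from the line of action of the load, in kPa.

Boussinesq vertical stress below a point load on an elastic half-space:
Δσ_z = 3P/(2πz²) · [1 + (r/z)²]^(−5/2)
r/z = 6.4/3.9 = 1.641; [1+(r/z)²]^(−5/2) = 0.038156.
Δσ_z = 3×1890/(2π×3.9²) × 0.038156 = 59.33 × 0.038156 = 2.264 kPa

Δσ_z ≈ 2.26 kPa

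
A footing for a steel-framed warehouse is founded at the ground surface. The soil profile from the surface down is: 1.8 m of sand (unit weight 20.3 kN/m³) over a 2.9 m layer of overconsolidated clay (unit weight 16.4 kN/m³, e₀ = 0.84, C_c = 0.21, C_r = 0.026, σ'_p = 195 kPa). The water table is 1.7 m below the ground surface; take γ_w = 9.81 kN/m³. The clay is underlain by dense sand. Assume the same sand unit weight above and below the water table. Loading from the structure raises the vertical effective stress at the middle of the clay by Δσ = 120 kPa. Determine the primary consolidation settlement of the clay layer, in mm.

S_c ≈ 23.1 mm

Mid-depth of clay below the ground surface: z = 1.8 + 2.9/2 = 3.25 m.
Total vertical stress at mid-clay: σ_v = 20.3×1.8 + 16.4×1.45 = 60.32 kPa.
Pore pressure: u = 9.81×(3.25 − 1.7) = 15.206 kPa.
Initial effective stress: σ'_0 = σ_v − u = 60.32 − 15.206 = 45.114 kPa.
Final effective stress: σ'_f = 45.114 + 120 = 165.11 kPa.
σ'_f = 165.11 ≤ σ'_p = 195 kPa, so the clay remains overconsolidated and only the recompression index applies:
S_c = C_r·H/(1+e₀)·log₁₀(σ'_f/σ'_0) = 0.026×2.9/1.84×log₁₀(165.11/45.114)
    = 0.040979 × 0.56346 = 0.02309 m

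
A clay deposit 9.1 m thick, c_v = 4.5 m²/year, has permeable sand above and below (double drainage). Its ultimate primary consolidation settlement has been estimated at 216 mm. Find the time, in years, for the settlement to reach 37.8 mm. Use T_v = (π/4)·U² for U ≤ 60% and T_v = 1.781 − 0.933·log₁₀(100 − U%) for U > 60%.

Drainage path length: H_d = H/2 = 4.55 m (double drainage).
U = S(t)/S_ult = 37.8/216 = 0.175.
U ≤ 60%: T_v = (π/4)·U² = (π/4)×0.175² = 0.024053.
t = T_v·H_d²/c_v = 0.024053×4.55²/4.5 = 0.1107 years.

t ≈ 0.111 years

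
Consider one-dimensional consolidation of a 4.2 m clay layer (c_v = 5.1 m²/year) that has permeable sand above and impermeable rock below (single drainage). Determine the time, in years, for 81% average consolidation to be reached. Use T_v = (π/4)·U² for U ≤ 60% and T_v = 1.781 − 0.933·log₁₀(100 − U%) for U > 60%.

t ≈ 2.03 years

Drainage path length: H_d = H = 4.2 m (single drainage).
U > 60%: T_v = 1.781 − 0.933·log₁₀(100 − 81) = 0.58792.
t = T_v·H_d²/c_v = 0.58792×4.2²/5.1 = 2.034 years.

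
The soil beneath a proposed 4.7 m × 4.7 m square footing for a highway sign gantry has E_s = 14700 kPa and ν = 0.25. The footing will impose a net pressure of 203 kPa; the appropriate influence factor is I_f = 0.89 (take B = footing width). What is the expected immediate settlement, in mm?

Immediate (elastic) settlement: S_e = q·B·(1−ν²)/E_s · I_f.
S_e = 203 × 4.7 × (1 − 0.25²) / 14700 × 0.89
    = 203 × 4.7 × 0.9375 / 14700 × 0.89
    = 0.05415 m = 54.15 mm

S_e ≈ 54.2 mm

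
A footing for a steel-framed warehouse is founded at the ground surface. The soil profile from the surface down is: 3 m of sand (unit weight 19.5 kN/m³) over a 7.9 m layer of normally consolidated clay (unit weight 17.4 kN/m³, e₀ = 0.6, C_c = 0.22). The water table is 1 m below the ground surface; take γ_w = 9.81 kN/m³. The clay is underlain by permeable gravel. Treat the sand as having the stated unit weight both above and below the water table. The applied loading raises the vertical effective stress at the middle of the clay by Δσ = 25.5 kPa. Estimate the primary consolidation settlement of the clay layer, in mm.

Mid-depth of clay below the ground surface: z = 3 + 7.9/2 = 6.95 m.
Total vertical stress at mid-clay: σ_v = 19.5×3 + 17.4×3.95 = 127.23 kPa.
Pore pressure: u = 9.81×(6.95 − 1) = 58.37 kPa.
Initial effective stress: σ'_0 = σ_v − u = 127.23 − 58.37 = 68.86 kPa.
Final effective stress: σ'_f = σ'_0 + Δσ = 68.86 + 25.5 = 94.36 kPa.
Normally consolidated clay, so the full stress increment lies on the virgin compression line:
S_c = C_c·H/(1+e₀)·log₁₀(σ'_f/σ'_0) = 0.22×7.9/(1+0.6)×log₁₀(94.36/68.86)
    = 1.0862 × 0.13682 = 0.1486 m

S_c ≈ 149 mm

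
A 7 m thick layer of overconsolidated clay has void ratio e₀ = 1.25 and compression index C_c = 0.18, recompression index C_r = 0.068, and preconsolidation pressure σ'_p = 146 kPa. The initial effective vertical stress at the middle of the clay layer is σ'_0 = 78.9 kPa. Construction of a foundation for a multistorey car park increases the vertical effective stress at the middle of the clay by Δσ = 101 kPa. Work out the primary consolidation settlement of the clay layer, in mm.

S_c ≈ 107 mm

Final effective stress: σ'_f = 78.9 + 101 = 179.9 kPa.
σ'_f = 179.9 > σ'_p = 146 kPa, so the stress path crosses the preconsolidation pressure — recompression up to σ'_p, then virgin compression beyond:
S_c = H/(1+e₀)·[C_r·log₁₀(σ'_p/σ'_0) + C_c·log₁₀(σ'_f/σ'_p)]
    = 7/2.25 × [0.068×log₁₀(146/78.9) + 0.18×log₁₀(179.9/146)]
    = 3.1111 × [0.018175 + 0.016322] = 0.1073 m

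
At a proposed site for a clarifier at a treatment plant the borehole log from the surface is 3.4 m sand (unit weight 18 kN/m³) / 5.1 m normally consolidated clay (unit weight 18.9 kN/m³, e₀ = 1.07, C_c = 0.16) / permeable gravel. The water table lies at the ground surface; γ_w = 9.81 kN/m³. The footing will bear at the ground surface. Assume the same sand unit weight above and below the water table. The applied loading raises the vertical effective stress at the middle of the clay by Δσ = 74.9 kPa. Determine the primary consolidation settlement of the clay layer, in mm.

Mid-depth of clay below the ground surface: z = 3.4 + 5.1/2 = 5.95 m.
Total vertical stress at mid-clay: σ_v = 18×3.4 + 18.9×2.55 = 109.39 kPa.
Pore pressure: u = 9.81×(5.95 − 0) = 58.37 kPa.
Initial effective stress: σ'_0 = σ_v − u = 109.39 − 58.37 = 51.02 kPa.
Final effective stress: σ'_f = σ'_0 + Δσ = 51.02 + 74.9 = 125.92 kPa.
Normally consolidated clay, so the full stress increment lies on the virgin compression line:
S_c = C_c·H/(1+e₀)·log₁₀(σ'_f/σ'_0) = 0.16×5.1/(1+1.07)×log₁₀(125.92/51.02)
    = 0.3942 × 0.39235 = 0.1547 m

S_c ≈ 155 mm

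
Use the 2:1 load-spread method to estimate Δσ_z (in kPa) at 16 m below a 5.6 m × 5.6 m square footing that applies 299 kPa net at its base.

Δσ_z ≈ 20.1 kPa

By the 2:1 method the load spreads at 1 horizontal : 2 vertical, so at depth z the loaded area has grown by z in each plan dimension:
Δσ = qBL/((B+z)(L+z)) = 299×5.6×5.6/((5.6+16)(5.6+16)) = 20.097 kPa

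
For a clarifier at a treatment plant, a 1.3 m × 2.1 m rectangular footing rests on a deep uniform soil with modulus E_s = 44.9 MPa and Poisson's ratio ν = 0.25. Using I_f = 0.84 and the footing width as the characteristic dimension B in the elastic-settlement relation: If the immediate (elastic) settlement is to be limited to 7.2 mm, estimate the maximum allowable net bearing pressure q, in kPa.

E_s = 44.9 MPa = 44900 kPa.
S_e = q·B·(1−ν²)/E_s · I_f  ⇒  q = S_e·E_s / (B·(1−ν²)·I_f).
q = 0.0072 × 44900 / (1.3 × 0.9375 × 0.84) = 315.8 kPa

q ≈ 316 kPa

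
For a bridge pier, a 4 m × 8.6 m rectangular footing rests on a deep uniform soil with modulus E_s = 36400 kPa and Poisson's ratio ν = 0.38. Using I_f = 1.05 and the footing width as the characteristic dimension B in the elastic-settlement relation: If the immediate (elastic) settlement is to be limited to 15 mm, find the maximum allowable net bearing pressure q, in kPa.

S_e = q·B·(1−ν²)/E_s · I_f  ⇒  q = S_e·E_s / (B·(1−ν²)·I_f).
q = 0.015 × 36400 / (4 × 0.8556 × 1.05) = 151.9 kPa

q ≈ 152 kPa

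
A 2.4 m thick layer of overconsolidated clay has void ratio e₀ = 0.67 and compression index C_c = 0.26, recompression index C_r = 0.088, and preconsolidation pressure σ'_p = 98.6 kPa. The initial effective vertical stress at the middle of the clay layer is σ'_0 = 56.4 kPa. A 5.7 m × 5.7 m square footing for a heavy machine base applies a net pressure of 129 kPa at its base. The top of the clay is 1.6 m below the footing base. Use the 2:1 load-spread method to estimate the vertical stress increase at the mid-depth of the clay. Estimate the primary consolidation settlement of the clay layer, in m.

S_c ≈ 0.0548 m

Mid-depth of clay below the footing base: z = 1.6 + 2.4/2 = 2.8 m.
Stress increase at mid-clay by the 2:1 spreading method:
Δσ = qBL/((B+z)(L+z)) = 129×5.7×5.7/((5.7+2.8)(5.7+2.8)) = 58.01 kPa
Final effective stress: σ'_f = 56.4 + 58.01 = 114.41 kPa.
σ'_f = 114.41 > σ'_p = 98.6 kPa, so the stress path crosses the preconsolidation pressure — recompression up to σ'_p, then virgin compression beyond:
S_c = H/(1+e₀)·[C_r·log₁₀(σ'_p/σ'_0) + C_c·log₁₀(σ'_f/σ'_p)]
    = 2.4/1.67 × [0.088×log₁₀(98.6/56.4) + 0.26×log₁₀(114.41/98.6)]
    = 1.4371 × [0.021349 + 0.016793] = 0.05481 m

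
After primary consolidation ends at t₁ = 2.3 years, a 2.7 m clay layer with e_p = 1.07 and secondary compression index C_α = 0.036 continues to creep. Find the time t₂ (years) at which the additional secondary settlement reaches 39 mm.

t₂ ≈ 15.6 years

S_s = C_α·H/(1+e_p)·log₁₀(t₂/t₁) ⇒ log₁₀(t₂/t₁) = S_s·(1+e_p)/(C_α·H).
log₁₀(t₂/t₁) = 0.039 × (1+1.07) / (0.036×2.7) = 0.8306
t₂ = t₁ × 10^0.8306 = 2.3 × 6.769 = 15.57 years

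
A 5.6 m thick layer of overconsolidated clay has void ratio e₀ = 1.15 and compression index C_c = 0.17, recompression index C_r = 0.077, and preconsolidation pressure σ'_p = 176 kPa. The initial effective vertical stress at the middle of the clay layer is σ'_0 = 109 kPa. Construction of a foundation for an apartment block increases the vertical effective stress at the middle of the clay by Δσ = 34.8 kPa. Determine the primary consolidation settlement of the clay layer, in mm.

S_c ≈ 24.1 mm

Final effective stress: σ'_f = 109 + 34.8 = 143.8 kPa.
σ'_f = 143.8 ≤ σ'_p = 176 kPa, so the clay remains overconsolidated and only the recompression index applies:
S_c = C_r·H/(1+e₀)·log₁₀(σ'_f/σ'_0) = 0.077×5.6/2.15×log₁₀(143.8/109)
    = 0.20056 × 0.12033 = 0.02413 m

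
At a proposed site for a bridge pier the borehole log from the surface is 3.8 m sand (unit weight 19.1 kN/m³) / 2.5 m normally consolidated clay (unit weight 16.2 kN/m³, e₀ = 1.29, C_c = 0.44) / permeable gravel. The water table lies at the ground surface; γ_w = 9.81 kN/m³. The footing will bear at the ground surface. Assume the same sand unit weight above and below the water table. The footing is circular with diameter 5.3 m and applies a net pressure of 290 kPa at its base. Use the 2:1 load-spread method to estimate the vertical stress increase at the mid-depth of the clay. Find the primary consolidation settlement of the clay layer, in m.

Mid-depth of clay below the ground surface: z = 3.8 + 2.5/2 = 5.05 m.
Total vertical stress at mid-clay: σ_v = 19.1×3.8 + 16.2×1.25 = 92.83 kPa.
Pore pressure: u = 9.81×(5.05 − 0) = 49.541 kPa.
Initial effective stress: σ'_0 = σ_v − u = 92.83 − 49.541 = 43.289 kPa.
Stress increase at mid-clay by the 2:1 spreading method:
Δσ ≈ qD²/(D+z)² = 290×5.3²/(5.3+5.05)² = 76.045 kPa
Final effective stress: σ'_f = σ'_0 + Δσ = 43.289 + 76.045 = 119.33 kPa.
Normally consolidated clay, so the full stress increment lies on the virgin compression line:
S_c = C_c·H/(1+e₀)·log₁₀(σ'_f/σ'_0) = 0.44×2.5/(1+1.29)×log₁₀(119.33/43.289)
    = 0.48035 × 0.44037 = 0.2115 m

S_c ≈ 0.212 m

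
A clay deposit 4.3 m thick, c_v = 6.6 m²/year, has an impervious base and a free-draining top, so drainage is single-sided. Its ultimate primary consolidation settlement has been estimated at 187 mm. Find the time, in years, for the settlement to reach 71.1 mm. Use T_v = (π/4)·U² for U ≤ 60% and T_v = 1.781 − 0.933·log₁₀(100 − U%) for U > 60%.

Drainage path length: H_d = H = 4.3 m (single drainage).
U = S(t)/S_ult = 71.1/187 = 0.3802.
U ≤ 60%: T_v = (π/4)·U² = (π/4)×0.38021² = 0.11354.
t = T_v·H_d²/c_v = 0.11354×4.3²/6.6 = 0.3181 years.

t ≈ 0.318 years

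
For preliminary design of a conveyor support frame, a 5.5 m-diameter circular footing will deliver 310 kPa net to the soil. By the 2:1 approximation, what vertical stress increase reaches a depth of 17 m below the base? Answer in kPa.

By the 2:1 method the load spreads at 1 horizontal : 2 vertical, so at depth z the loaded area has grown by z in each plan dimension:
Δσ ≈ qD²/(D+z)² = 310×5.5²/(5.5+17)² = 18.523 kPa

Δσ_z ≈ 18.5 kPa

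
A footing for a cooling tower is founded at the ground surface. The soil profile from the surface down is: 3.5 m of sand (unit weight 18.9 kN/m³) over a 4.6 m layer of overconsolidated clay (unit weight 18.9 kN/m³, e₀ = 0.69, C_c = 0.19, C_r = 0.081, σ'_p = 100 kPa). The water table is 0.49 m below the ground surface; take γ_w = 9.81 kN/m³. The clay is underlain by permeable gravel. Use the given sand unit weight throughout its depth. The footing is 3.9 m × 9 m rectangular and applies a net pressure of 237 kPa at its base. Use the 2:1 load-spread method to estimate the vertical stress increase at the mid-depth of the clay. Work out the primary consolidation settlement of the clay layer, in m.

S_c ≈ 0.0852 m

Mid-depth of clay below the ground surface: z = 3.5 + 4.6/2 = 5.8 m.
Total vertical stress at mid-clay: σ_v = 18.9×3.5 + 18.9×2.3 = 109.62 kPa.
Pore pressure: u = 9.81×(5.8 − 0.49) = 52.091 kPa.
Initial effective stress: σ'_0 = σ_v − u = 109.62 − 52.091 = 57.529 kPa.
Stress increase at mid-clay by the 2:1 spreading method:
Δσ = qBL/((B+z)(L+z)) = 237×3.9×9/((3.9+5.8)(9+5.8)) = 57.946 kPa
Final effective stress: σ'_f = 57.529 + 57.946 = 115.47 kPa.
σ'_f = 115.47 > σ'_p = 100 kPa, so the stress path crosses the preconsolidation pressure — recompression up to σ'_p, then virgin compression beyond:
S_c = H/(1+e₀)·[C_r·log₁₀(σ'_p/σ'_0) + C_c·log₁₀(σ'_f/σ'_p)]
    = 4.6/1.69 × [0.081×log₁₀(100/57.529) + 0.19×log₁₀(115.47/100)]
    = 2.7219 × [0.019449 + 0.011869] = 0.08524 m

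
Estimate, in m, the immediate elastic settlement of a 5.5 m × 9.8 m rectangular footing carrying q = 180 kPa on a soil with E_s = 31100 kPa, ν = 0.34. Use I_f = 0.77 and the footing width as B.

Immediate (elastic) settlement: S_e = q·B·(1−ν²)/E_s · I_f.
S_e = 180 × 5.5 × (1 − 0.34²) / 31100 × 0.77
    = 180 × 5.5 × 0.8844 / 31100 × 0.77
    = 0.02168 m

S_e ≈ 0.0217 m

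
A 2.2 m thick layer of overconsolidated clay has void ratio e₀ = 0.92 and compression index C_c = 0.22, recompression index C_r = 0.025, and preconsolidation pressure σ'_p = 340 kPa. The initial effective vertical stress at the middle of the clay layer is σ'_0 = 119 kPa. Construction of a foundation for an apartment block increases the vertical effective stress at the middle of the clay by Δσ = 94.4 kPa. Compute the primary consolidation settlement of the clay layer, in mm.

S_c ≈ 7.27 mm

Final effective stress: σ'_f = 119 + 94.4 = 213.4 kPa.
σ'_f = 213.4 ≤ σ'_p = 340 kPa, so the clay remains overconsolidated and only the recompression index applies:
S_c = C_r·H/(1+e₀)·log₁₀(σ'_f/σ'_0) = 0.025×2.2/1.92×log₁₀(213.4/119)
    = 0.028645 × 0.25365 = 0.007266 m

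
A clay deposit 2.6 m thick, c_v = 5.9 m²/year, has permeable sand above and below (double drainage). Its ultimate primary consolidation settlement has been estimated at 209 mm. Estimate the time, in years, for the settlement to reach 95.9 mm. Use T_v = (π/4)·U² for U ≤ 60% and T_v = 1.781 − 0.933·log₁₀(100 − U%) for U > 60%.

t ≈ 0.0474 years

Drainage path length: H_d = H/2 = 1.3 m (double drainage).
U = S(t)/S_ult = 95.9/209 = 0.4589.
U ≤ 60%: T_v = (π/4)·U² = (π/4)×0.45885² = 0.16536.
t = T_v·H_d²/c_v = 0.16536×1.3²/5.9 = 0.04737 years.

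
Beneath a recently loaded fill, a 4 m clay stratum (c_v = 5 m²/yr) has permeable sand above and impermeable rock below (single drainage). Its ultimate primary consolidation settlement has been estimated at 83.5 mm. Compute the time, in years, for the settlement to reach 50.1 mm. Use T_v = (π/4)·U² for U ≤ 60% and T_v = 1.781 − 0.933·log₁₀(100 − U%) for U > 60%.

t ≈ 0.905 years

Drainage path length: H_d = H = 4 m (single drainage).
U = S(t)/S_ult = 50.1/83.5 = 0.6.
U ≤ 60%: T_v = (π/4)·U² = (π/4)×0.6² = 0.28274.
t = T_v·H_d²/c_v = 0.28274×4²/5 = 0.9048 years.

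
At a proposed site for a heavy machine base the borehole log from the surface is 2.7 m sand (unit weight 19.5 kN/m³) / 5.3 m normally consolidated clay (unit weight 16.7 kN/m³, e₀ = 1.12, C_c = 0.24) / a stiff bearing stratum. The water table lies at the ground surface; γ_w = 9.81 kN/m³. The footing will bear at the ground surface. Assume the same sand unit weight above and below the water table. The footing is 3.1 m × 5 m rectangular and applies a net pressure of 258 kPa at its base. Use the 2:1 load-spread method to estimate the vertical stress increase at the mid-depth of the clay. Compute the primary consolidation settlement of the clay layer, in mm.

Mid-depth of clay below the ground surface: z = 2.7 + 5.3/2 = 5.35 m.
Total vertical stress at mid-clay: σ_v = 19.5×2.7 + 16.7×2.65 = 96.905 kPa.
Pore pressure: u = 9.81×(5.35 − 0) = 52.483 kPa.
Initial effective stress: σ'_0 = σ_v − u = 96.905 − 52.483 = 44.422 kPa.
Stress increase at mid-clay by the 2:1 spreading method:
Δσ = qBL/((B+z)(L+z)) = 258×3.1×5/((3.1+5.35)(5+5.35)) = 45.725 kPa
Final effective stress: σ'_f = σ'_0 + Δσ = 44.422 + 45.725 = 90.147 kPa.
Normally consolidated clay, so the full stress increment lies on the virgin compression line:
S_c = C_c·H/(1+e₀)·log₁₀(σ'_f/σ'_0) = 0.24×5.3/(1+1.12)×log₁₀(90.147/44.422)
    = 0.6 × 0.30735 = 0.1844 m

S_c ≈ 184 mm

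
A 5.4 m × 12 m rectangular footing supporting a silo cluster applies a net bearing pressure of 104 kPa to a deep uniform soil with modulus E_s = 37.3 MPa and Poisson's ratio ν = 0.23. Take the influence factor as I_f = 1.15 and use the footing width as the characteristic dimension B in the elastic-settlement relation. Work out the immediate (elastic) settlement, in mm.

Immediate (elastic) settlement: S_e = q·B·(1−ν²)/E_s · I_f.
E_s = 37.3 MPa = 37300 kPa.
S_e = 104 × 5.4 × (1 − 0.23²) / 37300 × 1.15
    = 104 × 5.4 × 0.9471 / 37300 × 1.15
    = 0.0164 m = 16.4 mm

S_e ≈ 16.4 mm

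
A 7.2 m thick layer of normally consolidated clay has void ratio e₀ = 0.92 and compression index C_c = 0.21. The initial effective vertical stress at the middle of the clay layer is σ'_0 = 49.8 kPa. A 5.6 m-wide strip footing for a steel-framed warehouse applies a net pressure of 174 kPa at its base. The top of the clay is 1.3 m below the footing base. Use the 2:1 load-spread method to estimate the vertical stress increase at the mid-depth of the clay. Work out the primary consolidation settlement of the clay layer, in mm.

S_c ≈ 360 mm

Mid-depth of clay below the footing base: z = 1.3 + 7.2/2 = 4.9 m.
Stress increase at mid-clay by the 2:1 spreading method:
Δσ = qB/(B+z) = 174×5.6/(5.6+4.9) = 92.8 kPa
Final effective stress: σ'_f = σ'_0 + Δσ = 49.8 + 92.8 = 142.6 kPa.
Normally consolidated clay, so the full stress increment lies on the virgin compression line:
S_c = C_c·H/(1+e₀)·log₁₀(σ'_f/σ'_0) = 0.21×7.2/(1+0.92)×log₁₀(142.6/49.8)
    = 0.7875 × 0.45689 = 0.3598 m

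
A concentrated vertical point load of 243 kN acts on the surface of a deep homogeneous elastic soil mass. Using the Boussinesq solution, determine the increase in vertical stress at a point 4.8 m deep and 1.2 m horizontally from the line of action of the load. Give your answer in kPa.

Boussinesq vertical stress below a point load on an elastic half-space:
Δσ_z = 3P/(2πz²) · [1 + (r/z)²]^(−5/2)
r/z = 1.2/4.8 = 0.25; [1+(r/z)²]^(−5/2) = 0.85936.
Δσ_z = 3×243/(2π×4.8²) × 0.85936 = 5.0358 × 0.85936 = 4.328 kPa

Δσ_z ≈ 4.33 kPa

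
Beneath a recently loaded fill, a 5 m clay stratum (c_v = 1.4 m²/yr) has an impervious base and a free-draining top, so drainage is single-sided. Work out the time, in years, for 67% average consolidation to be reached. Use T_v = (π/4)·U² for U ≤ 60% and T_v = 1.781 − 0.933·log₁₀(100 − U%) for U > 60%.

Drainage path length: H_d = H = 5 m (single drainage).
U > 60%: T_v = 1.781 − 0.933·log₁₀(100 − 67) = 0.36423.
t = T_v·H_d²/c_v = 0.36423×5²/1.4 = 6.504 years.

t ≈ 6.5 years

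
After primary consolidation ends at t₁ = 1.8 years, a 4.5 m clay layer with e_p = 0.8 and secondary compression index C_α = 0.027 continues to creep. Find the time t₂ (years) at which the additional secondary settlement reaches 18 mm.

t₂ ≈ 3.33 years

S_s = C_α·H/(1+e_p)·log₁₀(t₂/t₁) ⇒ log₁₀(t₂/t₁) = S_s·(1+e_p)/(C_α·H).
log₁₀(t₂/t₁) = 0.018 × (1+0.8) / (0.027×4.5) = 0.2667
t₂ = t₁ × 10^0.2667 = 1.8 × 1.848 = 3.326 years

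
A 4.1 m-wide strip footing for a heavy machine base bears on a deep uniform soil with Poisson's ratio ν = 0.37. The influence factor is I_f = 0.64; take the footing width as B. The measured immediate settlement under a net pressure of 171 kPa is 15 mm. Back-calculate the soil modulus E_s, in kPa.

E_s ≈ 25800 kPa

S_e = q·B·(1−ν²)/E_s · I_f  ⇒  E_s = q·B·(1−ν²)·I_f / S_e.
E_s = 171 × 4.1 × 0.8631 × 0.64 / 0.015 = 25820 kPa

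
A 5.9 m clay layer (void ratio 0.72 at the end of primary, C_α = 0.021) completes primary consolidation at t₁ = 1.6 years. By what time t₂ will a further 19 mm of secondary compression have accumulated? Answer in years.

S_s = C_α·H/(1+e_p)·log₁₀(t₂/t₁) ⇒ log₁₀(t₂/t₁) = S_s·(1+e_p)/(C_α·H).
log₁₀(t₂/t₁) = 0.019 × (1+0.72) / (0.021×5.9) = 0.2638
t₂ = t₁ × 10^0.2638 = 1.6 × 1.836 = 2.937 years

t₂ ≈ 2.94 years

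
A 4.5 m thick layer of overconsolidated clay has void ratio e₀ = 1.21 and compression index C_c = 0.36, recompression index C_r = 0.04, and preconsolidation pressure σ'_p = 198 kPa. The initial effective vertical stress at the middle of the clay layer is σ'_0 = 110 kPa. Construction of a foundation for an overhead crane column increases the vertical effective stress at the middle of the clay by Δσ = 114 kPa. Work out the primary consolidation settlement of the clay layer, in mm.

S_c ≈ 60.1 mm

Final effective stress: σ'_f = 110 + 114 = 224 kPa.
σ'_f = 224 > σ'_p = 198 kPa, so the stress path crosses the preconsolidation pressure — recompression up to σ'_p, then virgin compression beyond:
S_c = H/(1+e₀)·[C_r·log₁₀(σ'_p/σ'_0) + C_c·log₁₀(σ'_f/σ'_p)]
    = 4.5/2.21 × [0.04×log₁₀(198/110) + 0.36×log₁₀(224/198)]
    = 2.0362 × [0.010211 + 0.01929] = 0.06007 m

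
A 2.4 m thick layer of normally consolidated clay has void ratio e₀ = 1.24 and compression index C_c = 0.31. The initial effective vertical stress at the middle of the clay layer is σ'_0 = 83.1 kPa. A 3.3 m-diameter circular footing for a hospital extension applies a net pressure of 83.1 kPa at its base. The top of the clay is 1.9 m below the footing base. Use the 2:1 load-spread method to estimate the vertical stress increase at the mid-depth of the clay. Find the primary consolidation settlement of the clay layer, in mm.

S_c ≈ 34 mm

Mid-depth of clay below the footing base: z = 1.9 + 2.4/2 = 3.1 m.
Stress increase at mid-clay by the 2:1 spreading method:
Δσ ≈ qD²/(D+z)² = 83.1×3.3²/(3.3+3.1)² = 22.094 kPa
Final effective stress: σ'_f = σ'_0 + Δσ = 83.1 + 22.094 = 105.19 kPa.
Normally consolidated clay, so the full stress increment lies on the virgin compression line:
S_c = C_c·H/(1+e₀)·log₁₀(σ'_f/σ'_0) = 0.31×2.4/(1+1.24)×log₁₀(105.19/83.1)
    = 0.33214 × 0.10237 = 0.034 m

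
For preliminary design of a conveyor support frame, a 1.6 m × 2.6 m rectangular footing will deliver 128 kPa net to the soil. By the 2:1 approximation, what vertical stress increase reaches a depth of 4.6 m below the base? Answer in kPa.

Δσ_z ≈ 11.9 kPa

By the 2:1 method the load spreads at 1 horizontal : 2 vertical, so at depth z the loaded area has grown by z in each plan dimension:
Δσ = qBL/((B+z)(L+z)) = 128×1.6×2.6/((1.6+4.6)(2.6+4.6)) = 11.928 kPa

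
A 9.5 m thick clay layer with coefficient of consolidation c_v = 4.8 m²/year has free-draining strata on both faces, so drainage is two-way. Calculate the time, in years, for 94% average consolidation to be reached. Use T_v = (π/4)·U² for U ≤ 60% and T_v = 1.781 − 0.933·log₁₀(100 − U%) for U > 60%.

Drainage path length: H_d = H/2 = 4.75 m (double drainage).
U > 60%: T_v = 1.781 − 0.933·log₁₀(100 − 94) = 1.055.
t = T_v·H_d²/c_v = 1.055×4.75²/4.8 = 4.959 years.

t ≈ 4.96 years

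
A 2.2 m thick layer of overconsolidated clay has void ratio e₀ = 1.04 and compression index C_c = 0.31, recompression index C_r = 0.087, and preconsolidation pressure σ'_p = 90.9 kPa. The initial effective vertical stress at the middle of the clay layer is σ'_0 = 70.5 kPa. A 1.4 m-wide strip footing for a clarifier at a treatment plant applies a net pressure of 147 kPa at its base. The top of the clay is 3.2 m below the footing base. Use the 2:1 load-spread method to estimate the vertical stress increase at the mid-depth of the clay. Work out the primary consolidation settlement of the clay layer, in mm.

Mid-depth of clay below the footing base: z = 3.2 + 2.2/2 = 4.3 m.
Stress increase at mid-clay by the 2:1 spreading method:
Δσ = qB/(B+z) = 147×1.4/(1.4+4.3) = 36.105 kPa
Final effective stress: σ'_f = 70.5 + 36.105 = 106.6 kPa.
σ'_f = 106.6 > σ'_p = 90.9 kPa, so the stress path crosses the preconsolidation pressure — recompression up to σ'_p, then virgin compression beyond:
S_c = H/(1+e₀)·[C_r·log₁₀(σ'_p/σ'_0) + C_c·log₁₀(σ'_f/σ'_p)]
    = 2.2/2.04 × [0.087×log₁₀(90.9/70.5) + 0.31×log₁₀(106.6/90.9)]
    = 1.0784 × [0.0096026 + 0.02145] = 0.03349 m

S_c ≈ 33.5 mm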